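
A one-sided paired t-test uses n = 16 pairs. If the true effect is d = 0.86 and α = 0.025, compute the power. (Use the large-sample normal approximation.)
Power ≈ 0.93

Power calculation (paired t-test, normal approximation):
z_β = d · √n - z_α
z_β = 0.86 · √16 - 1.960
z_β = 0.86 · 4.000 - 1.960
z_β = 1.480

Power = Φ(z_β) = Φ(1.480) ≈ 0.931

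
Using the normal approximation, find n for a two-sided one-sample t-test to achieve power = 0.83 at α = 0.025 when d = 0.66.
n = 24

Sample size formula (one-sample t-test, normal approximation):
n = ((z_{α/2} + z_β) / d)²

z_{α/2} = 2.241 (for α = 0.025, two-sided)
z_β = 0.954 (for power = 0.83)
d = 0.66

n = ((2.241 + 0.954) / 0.66)²
n = (4.841)²
n ≈ 23.44
Round up to the next whole number: n = 24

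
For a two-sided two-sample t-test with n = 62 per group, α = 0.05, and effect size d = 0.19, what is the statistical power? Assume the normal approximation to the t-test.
Power ≈ 0.18

Power calculation (two-sample t-test, normal approximation):
z_β = d · √(n/2) - z_{α/2}
z_β = 0.19 · √(62/2) - 1.960
z_β = 0.19 · 5.568 - 1.960
z_β = -0.902

Power = Φ(z_β) = Φ(-0.902) ≈ 0.184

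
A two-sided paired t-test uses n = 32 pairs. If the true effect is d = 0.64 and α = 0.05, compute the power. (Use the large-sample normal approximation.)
Power ≈ 0.95

Power calculation (paired t-test, normal approximation):
z_β = d · √n - z_{α/2}
z_β = 0.64 · √32 - 1.960
z_β = 0.64 · 5.657 - 1.960
z_β = 1.660

Power = Φ(z_β) = Φ(1.660) ≈ 0.952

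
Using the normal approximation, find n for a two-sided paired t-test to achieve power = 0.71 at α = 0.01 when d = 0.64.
n = 24 pairs

Sample size formula (paired t-test, normal approximation):
n = ((z_{α/2} + z_β) / d)²

z_{α/2} = 2.576 (for α = 0.01, two-sided)
z_β = 0.553 (for power = 0.71)
d = 0.64

n = ((2.576 + 0.553) / 0.64)²
n = (4.889)²
n ≈ 23.90
Round up to the next whole number: n = 24 pairs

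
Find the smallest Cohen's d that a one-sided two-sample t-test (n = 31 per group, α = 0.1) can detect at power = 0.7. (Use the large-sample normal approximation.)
d ≈ 0.46

Minimum detectable effect (two-sample t-test, normal approximation):
d = (z_α + z_β) / √(n/2)
d = (1.282 + 0.524) / √(31/2)
d = 1.806 / 3.937
d ≈ 0.46

By Cohen's convention (0.2 small / 0.5 medium / 0.8 large): small effect.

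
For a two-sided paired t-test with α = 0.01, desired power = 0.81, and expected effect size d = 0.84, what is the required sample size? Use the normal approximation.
n = 17 pairs

Sample size formula (paired t-test, normal approximation):
n = ((z_{α/2} + z_β) / d)²

z_{α/2} = 2.576 (for α = 0.01, two-sided)
z_β = 0.878 (for power = 0.81)
d = 0.84

n = ((2.576 + 0.878) / 0.84)²
n = (4.112)²
n ≈ 16.91
Round up to the next whole number: n = 17 pairs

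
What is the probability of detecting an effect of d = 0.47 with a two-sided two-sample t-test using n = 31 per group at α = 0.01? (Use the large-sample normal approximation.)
Power ≈ 0.23

Power calculation (two-sample t-test, normal approximation):
z_β = d · √(n/2) - z_{α/2}
z_β = 0.47 · √(31/2) - 2.576
z_β = 0.47 · 3.937 - 2.576
z_β = -0.725

Power = Φ(z_β) = Φ(-0.725) ≈ 0.234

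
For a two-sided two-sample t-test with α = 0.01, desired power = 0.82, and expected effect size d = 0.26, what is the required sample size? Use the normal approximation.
n = 361 per group

Sample size formula (two-sample t-test, normal approximation):
n = 2 · ((z_{α/2} + z_β) / d)²

z_{α/2} = 2.576 (for α = 0.01, two-sided)
z_β = 0.915 (for power = 0.82)
d = 0.26

n = 2 · ((2.576 + 0.915) / 0.26)²
n = 2 · (13.427)²
n ≈ 360.57
Round up to the next whole number: n = 361 per group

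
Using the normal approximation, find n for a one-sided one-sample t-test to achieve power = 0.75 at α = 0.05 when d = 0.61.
n = 15

Sample size formula (one-sample t-test, normal approximation):
n = ((z_α + z_β) / d)²

z_α = 1.645 (for α = 0.05, one-sided)
z_β = 0.674 (for power = 0.75)
d = 0.61

n = ((1.645 + 0.674) / 0.61)²
n = (3.802)²
n ≈ 14.46
Round up to the next whole number: n = 15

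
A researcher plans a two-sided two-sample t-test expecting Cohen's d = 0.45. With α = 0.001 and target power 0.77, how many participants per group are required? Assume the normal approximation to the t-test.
n = 161 per group

Sample size formula (two-sample t-test, normal approximation):
n = 2 · ((z_{α/2} + z_β) / d)²

z_{α/2} = 3.291 (for α = 0.001, two-sided)
z_β = 0.739 (for power = 0.77)
d = 0.45

n = 2 · ((3.291 + 0.739) / 0.45)²
n = 2 · (8.956)²
n ≈ 160.42
Round up to the next whole number: n = 161 per group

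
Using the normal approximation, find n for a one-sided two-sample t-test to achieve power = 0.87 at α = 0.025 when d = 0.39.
n = 126 per group

Sample size formula (two-sample t-test, normal approximation):
n = 2 · ((z_α + z_β) / d)²

z_α = 1.960 (for α = 0.025, one-sided)
z_β = 1.126 (for power = 0.87)
d = 0.39

n = 2 · ((1.960 + 1.126) / 0.39)²
n = 2 · (7.913)²
n ≈ 125.23
Round up to the next whole number: n = 126 per group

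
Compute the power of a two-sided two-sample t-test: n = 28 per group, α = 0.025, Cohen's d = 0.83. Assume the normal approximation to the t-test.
Power ≈ 0.81

Power calculation (two-sample t-test, normal approximation):
z_β = d · √(n/2) - z_{α/2}
z_β = 0.83 · √(28/2) - 2.241
z_β = 0.83 · 3.742 - 2.241
z_β = 0.864

Power = Φ(z_β) = Φ(0.864) ≈ 0.806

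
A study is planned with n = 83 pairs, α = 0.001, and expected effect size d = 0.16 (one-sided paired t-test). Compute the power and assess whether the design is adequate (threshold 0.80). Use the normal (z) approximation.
Power ≈ 0.05; the study is underpowered (power < 0.80)

Power calculation (paired t-test, normal approximation):
z_β = d · √n - z_α
z_β = 0.16 · √83 - 3.090
z_β = 0.16 · 9.110 - 3.090
z_β = -1.633

Power = Φ(z_β) = Φ(-1.633) ≈ 0.051

Effect size d = 0.16 is very small by Cohen's convention (0.2/0.5/0.8).

Threshold: power ≥ 0.80 is conventionally adequate.
Power ≈ 0.05 → the study is underpowered (power < 0.80).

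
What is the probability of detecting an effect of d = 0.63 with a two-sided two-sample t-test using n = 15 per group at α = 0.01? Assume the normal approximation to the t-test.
Power ≈ 0.20

Power calculation (two-sample t-test, normal approximation):
z_β = d · √(n/2) - z_{α/2}
z_β = 0.63 · √(15/2) - 2.576
z_β = 0.63 · 2.739 - 2.576
z_β = -0.851

Power = Φ(z_β) = Φ(-0.851) ≈ 0.198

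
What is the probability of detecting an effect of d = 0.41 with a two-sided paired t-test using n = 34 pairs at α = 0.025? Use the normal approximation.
Power ≈ 0.56

Power calculation (paired t-test, normal approximation):
z_β = d · √n - z_{α/2}
z_β = 0.41 · √34 - 2.241
z_β = 0.41 · 5.831 - 2.241
z_β = 0.149

Power = Φ(z_β) = Φ(0.149) ≈ 0.559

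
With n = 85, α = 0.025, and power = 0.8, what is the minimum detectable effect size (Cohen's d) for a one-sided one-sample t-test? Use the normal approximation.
d ≈ 0.30

Minimum detectable effect (one-sample t-test, normal approximation):
d = (z_α + z_β) / √n
d = (1.960 + 0.842) / √85
d = 2.802 / 9.220
d ≈ 0.30

By Cohen's convention (0.2 small / 0.5 medium / 0.8 large): small effect.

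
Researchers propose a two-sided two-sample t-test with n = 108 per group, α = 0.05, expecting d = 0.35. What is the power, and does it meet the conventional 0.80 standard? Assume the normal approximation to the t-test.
Power ≈ 0.73; the study is underpowered (power < 0.80)

Power calculation (two-sample t-test, normal approximation):
z_β = d · √(n/2) - z_{α/2}
z_β = 0.35 · √(108/2) - 1.960
z_β = 0.35 · 7.348 - 1.960
z_β = 0.612

Power = Φ(z_β) = Φ(0.612) ≈ 0.730

Effect size d = 0.35 is small by Cohen's convention (0.2/0.5/0.8).

Threshold: power ≥ 0.80 is conventionally adequate.
Power ≈ 0.73 → the study is underpowered (power < 0.80).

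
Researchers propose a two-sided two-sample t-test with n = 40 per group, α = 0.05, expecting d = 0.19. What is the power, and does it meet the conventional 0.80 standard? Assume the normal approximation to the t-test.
Power ≈ 0.13; the study is underpowered (power < 0.80)

Power calculation (two-sample t-test, normal approximation):
z_β = d · √(n/2) - z_{α/2}
z_β = 0.19 · √(40/2) - 1.960
z_β = 0.19 · 4.472 - 1.960
z_β = -1.110

Power = Φ(z_β) = Φ(-1.110) ≈ 0.133

Effect size d = 0.19 is very small by Cohen's convention (0.2/0.5/0.8).

Threshold: power ≥ 0.80 is conventionally adequate.
Power ≈ 0.13 → the study is underpowered (power < 0.80).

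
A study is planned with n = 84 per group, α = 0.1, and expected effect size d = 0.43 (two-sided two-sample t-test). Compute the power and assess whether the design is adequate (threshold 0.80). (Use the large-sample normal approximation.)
Power ≈ 0.87; the study is adequately powered (power ≥ 0.80)

Power calculation (two-sample t-test, normal approximation):
z_β = d · √(n/2) - z_{α/2}
z_β = 0.43 · √(84/2) - 1.645
z_β = 0.43 · 6.481 - 1.645
z_β = 1.142

Power = Φ(z_β) = Φ(1.142) ≈ 0.873

Effect size d = 0.43 is small by Cohen's convention (0.2/0.5/0.8).

Threshold: power ≥ 0.80 is conventionally adequate.
Power ≈ 0.87 → the study is adequately powered (power ≥ 0.80).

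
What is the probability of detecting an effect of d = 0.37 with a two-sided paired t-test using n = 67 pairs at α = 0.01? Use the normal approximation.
Power ≈ 0.67

Power calculation (paired t-test, normal approximation):
z_β = d · √n - z_{α/2}
z_β = 0.37 · √67 - 2.576
z_β = 0.37 · 8.185 - 2.576
z_β = 0.453

Power = Φ(z_β) = Φ(0.453) ≈ 0.675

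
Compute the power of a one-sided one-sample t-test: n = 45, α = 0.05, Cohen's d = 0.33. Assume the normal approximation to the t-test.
Power ≈ 0.72

Power calculation (one-sample t-test, normal approximation):
z_β = d · √n - z_α
z_β = 0.33 · √45 - 1.645
z_β = 0.33 · 6.708 - 1.645
z_β = 0.569

Power = Φ(z_β) = Φ(0.569) ≈ 0.715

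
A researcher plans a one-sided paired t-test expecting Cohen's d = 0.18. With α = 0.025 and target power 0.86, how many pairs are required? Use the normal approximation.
n = 286 pairs

Sample size formula (paired t-test, normal approximation):
n = ((z_α + z_β) / d)²

z_α = 1.960 (for α = 0.025, one-sided)
z_β = 1.080 (for power = 0.86)
d = 0.18

n = ((1.960 + 1.080) / 0.18)²
n = (16.889)²
n ≈ 285.24
Round up to the next whole number: n = 286 pairs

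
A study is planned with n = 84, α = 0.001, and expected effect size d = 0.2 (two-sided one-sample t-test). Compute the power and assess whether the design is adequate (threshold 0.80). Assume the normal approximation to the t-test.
Power ≈ 0.07; the study is underpowered (power < 0.80)

Power calculation (one-sample t-test, normal approximation):
z_β = d · √n - z_{α/2}
z_β = 0.2 · √84 - 3.291
z_β = 0.2 · 9.165 - 3.291
z_β = -1.457

Power = Φ(z_β) = Φ(-1.457) ≈ 0.072

Effect size d = 0.2 is small by Cohen's convention (0.2/0.5/0.8).

Threshold: power ≥ 0.80 is conventionally adequate.
Power ≈ 0.07 → the study is underpowered (power < 0.80).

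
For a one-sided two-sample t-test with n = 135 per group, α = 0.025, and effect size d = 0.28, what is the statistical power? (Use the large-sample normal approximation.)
Power ≈ 0.63

Power calculation (two-sample t-test, normal approximation):
z_β = d · √(n/2) - z_α
z_β = 0.28 · √(135/2) - 1.960
z_β = 0.28 · 8.216 - 1.960
z_β = 0.340

Power = Φ(z_β) = Φ(0.340) ≈ 0.633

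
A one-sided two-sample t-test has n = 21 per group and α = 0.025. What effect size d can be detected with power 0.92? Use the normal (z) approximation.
d ≈ 1.04

Minimum detectable effect (two-sample t-test, normal approximation):
d = (z_α + z_β) / √(n/2)
d = (1.960 + 1.405) / √(21/2)
d = 3.365 / 3.240
d ≈ 1.04

By Cohen's convention (0.2 small / 0.5 medium / 0.8 large): large effect.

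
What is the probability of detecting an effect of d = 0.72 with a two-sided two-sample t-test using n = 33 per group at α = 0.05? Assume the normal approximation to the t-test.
Power ≈ 0.83

Power calculation (two-sample t-test, normal approximation):
z_β = d · √(n/2) - z_{α/2}
z_β = 0.72 · √(33/2) - 1.960
z_β = 0.72 · 4.062 - 1.960
z_β = 0.965

Power = Φ(z_β) = Φ(0.965) ≈ 0.833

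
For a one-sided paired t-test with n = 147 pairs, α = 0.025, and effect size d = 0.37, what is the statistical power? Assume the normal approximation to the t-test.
Power ≈ 0.99

Power calculation (paired t-test, normal approximation):
z_β = d · √n - z_α
z_β = 0.37 · √147 - 1.960
z_β = 0.37 · 12.124 - 1.960
z_β = 2.526

Power = Φ(z_β) = Φ(2.526) ≈ 0.994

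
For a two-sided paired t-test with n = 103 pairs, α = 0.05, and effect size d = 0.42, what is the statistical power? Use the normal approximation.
Power ≈ 0.99

Power calculation (paired t-test, normal approximation):
z_β = d · √n - z_{α/2}
z_β = 0.42 · √103 - 1.960
z_β = 0.42 · 10.149 - 1.960
z_β = 2.303

Power = Φ(z_β) = Φ(2.303) ≈ 0.989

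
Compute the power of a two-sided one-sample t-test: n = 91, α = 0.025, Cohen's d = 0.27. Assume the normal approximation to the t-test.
Power ≈ 0.63

Power calculation (one-sample t-test, normal approximation):
z_β = d · √n - z_{α/2}
z_β = 0.27 · √91 - 2.241
z_β = 0.27 · 9.539 - 2.241
z_β = 0.334

Power = Φ(z_β) = Φ(0.334) ≈ 0.631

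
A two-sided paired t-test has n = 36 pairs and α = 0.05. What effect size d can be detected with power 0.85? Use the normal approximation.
d ≈ 0.50

Minimum detectable effect (paired t-test, normal approximation):
d = (z_{α/2} + z_β) / √n
d = (1.960 + 1.036) / √36
d = 2.996 / 6.000
d ≈ 0.50

By Cohen's convention (0.2 small / 0.5 medium / 0.8 large): medium effect.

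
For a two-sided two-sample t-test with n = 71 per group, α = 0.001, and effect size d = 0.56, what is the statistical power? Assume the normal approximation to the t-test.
Power ≈ 0.52

Power calculation (two-sample t-test, normal approximation):
z_β = d · √(n/2) - z_{α/2}
z_β = 0.56 · √(71/2) - 3.291
z_β = 0.56 · 5.958 - 3.291
z_β = 0.046

Power = Φ(z_β) = Φ(0.046) ≈ 0.518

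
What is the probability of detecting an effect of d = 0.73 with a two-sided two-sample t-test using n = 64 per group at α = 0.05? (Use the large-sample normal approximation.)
Power ≈ 0.98

Power calculation (two-sample t-test, normal approximation):
z_β = d · √(n/2) - z_{α/2}
z_β = 0.73 · √(64/2) - 1.960
z_β = 0.73 · 5.657 - 1.960
z_β = 2.170

Power = Φ(z_β) = Φ(2.170) ≈ 0.985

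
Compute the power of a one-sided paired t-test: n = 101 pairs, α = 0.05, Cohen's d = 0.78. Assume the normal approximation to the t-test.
Power ≈ 1.00

Power calculation (paired t-test, normal approximation):
z_β = d · √n - z_α
z_β = 0.78 · √101 - 1.645
z_β = 0.78 · 10.050 - 1.645
z_β = 6.194

Power = Φ(z_β) = Φ(6.194) ≈ 1.000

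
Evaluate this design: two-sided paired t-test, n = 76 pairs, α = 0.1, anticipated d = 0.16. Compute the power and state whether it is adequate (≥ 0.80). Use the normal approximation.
Power ≈ 0.40; the study is underpowered (power < 0.80)

Power calculation (paired t-test, normal approximation):
z_β = d · √n - z_{α/2}
z_β = 0.16 · √76 - 1.645
z_β = 0.16 · 8.718 - 1.645
z_β = -0.250

Power = Φ(z_β) = Φ(-0.250) ≈ 0.401

Effect size d = 0.16 is very small by Cohen's convention (0.2/0.5/0.8).

Threshold: power ≥ 0.80 is conventionally adequate.
Power ≈ 0.40 → the study is underpowered (power < 0.80).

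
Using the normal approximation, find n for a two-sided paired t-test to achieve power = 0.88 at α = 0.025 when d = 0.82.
n = 18 pairs

Sample size formula (paired t-test, normal approximation):
n = ((z_{α/2} + z_β) / d)²

z_{α/2} = 2.241 (for α = 0.025, two-sided)
z_β = 1.175 (for power = 0.88)
d = 0.82

n = ((2.241 + 1.175) / 0.82)²
n = (4.166)²
n ≈ 17.36
Round up to the next whole number: n = 18 pairs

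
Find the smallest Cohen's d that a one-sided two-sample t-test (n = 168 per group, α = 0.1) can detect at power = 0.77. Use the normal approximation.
d ≈ 0.22

Minimum detectable effect (two-sample t-test, normal approximation):
d = (z_α + z_β) / √(n/2)
d = (1.282 + 0.739) / √(168/2)
d = 2.020 / 9.165
d ≈ 0.22

By Cohen's convention (0.2 small / 0.5 medium / 0.8 large): small effect.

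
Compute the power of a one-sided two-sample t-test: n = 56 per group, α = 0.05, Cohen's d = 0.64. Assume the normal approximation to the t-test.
Power ≈ 0.96

Power calculation (two-sample t-test, normal approximation):
z_β = d · √(n/2) - z_α
z_β = 0.64 · √(56/2) - 1.645
z_β = 0.64 · 5.292 - 1.645
z_β = 1.742

Power = Φ(z_β) = Φ(1.742) ≈ 0.959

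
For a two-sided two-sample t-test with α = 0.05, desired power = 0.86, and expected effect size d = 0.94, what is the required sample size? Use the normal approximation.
n = 21 per group

Sample size formula (two-sample t-test, normal approximation):
n = 2 · ((z_{α/2} + z_β) / d)²

z_{α/2} = 1.960 (for α = 0.05, two-sided)
z_β = 1.080 (for power = 0.86)
d = 0.94

n = 2 · ((1.960 + 1.080) / 0.94)²
n = 2 · (3.234)²
n ≈ 20.92
Round up to the next whole number: n = 21 per group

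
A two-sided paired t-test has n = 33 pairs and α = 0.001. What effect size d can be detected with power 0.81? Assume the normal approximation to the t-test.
d ≈ 0.73

Minimum detectable effect (paired t-test, normal approximation):
d = (z_{α/2} + z_β) / √n
d = (3.291 + 0.878) / √33
d = 4.168 / 5.745
d ≈ 0.73

By Cohen's convention (0.2 small / 0.5 medium / 0.8 large): medium effect.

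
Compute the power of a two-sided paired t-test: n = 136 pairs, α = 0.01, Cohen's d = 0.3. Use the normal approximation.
Power ≈ 0.82

Power calculation (paired t-test, normal approximation):
z_β = d · √n - z_{α/2}
z_β = 0.3 · √136 - 2.576
z_β = 0.3 · 11.662 - 2.576
z_β = 0.923

Power = Φ(z_β) = Φ(0.923) ≈ 0.822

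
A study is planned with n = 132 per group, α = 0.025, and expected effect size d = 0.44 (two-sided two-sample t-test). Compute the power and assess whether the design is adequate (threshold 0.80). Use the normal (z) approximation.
Power ≈ 0.91; the study is adequately powered (power ≥ 0.80)

Power calculation (two-sample t-test, normal approximation):
z_β = d · √(n/2) - z_{α/2}
z_β = 0.44 · √(132/2) - 2.241
z_β = 0.44 · 8.124 - 2.241
z_β = 1.333

Power = Φ(z_β) = Φ(1.333) ≈ 0.909

Effect size d = 0.44 is small by Cohen's convention (0.2/0.5/0.8).

Threshold: power ≥ 0.80 is conventionally adequate.
Power ≈ 0.91 → the study is adequately powered (power ≥ 0.80).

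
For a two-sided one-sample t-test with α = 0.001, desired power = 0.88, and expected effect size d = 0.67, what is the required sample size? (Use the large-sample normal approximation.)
n = 45

Sample size formula (one-sample t-test, normal approximation):
n = ((z_{α/2} + z_β) / d)²

z_{α/2} = 3.291 (for α = 0.001, two-sided)
z_β = 1.175 (for power = 0.88)
d = 0.67

n = ((3.291 + 1.175) / 0.67)²
n = (6.666)²
n ≈ 44.44
Round up to the next whole number: n = 45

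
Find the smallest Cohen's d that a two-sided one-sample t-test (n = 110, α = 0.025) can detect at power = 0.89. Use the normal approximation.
d ≈ 0.33

Minimum detectable effect (one-sample t-test, normal approximation):
d = (z_{α/2} + z_β) / √n
d = (2.241 + 1.227) / √110
d = 3.468 / 10.488
d ≈ 0.33

By Cohen's convention (0.2 small / 0.5 medium / 0.8 large): small effect.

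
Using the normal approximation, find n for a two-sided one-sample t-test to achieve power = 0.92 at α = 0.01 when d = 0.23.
n = 300

Sample size formula (one-sample t-test, normal approximation):
n = ((z_{α/2} + z_β) / d)²

z_{α/2} = 2.576 (for α = 0.01, two-sided)
z_β = 1.405 (for power = 0.92)
d = 0.23

n = ((2.576 + 1.405) / 0.23)²
n = (17.309)²
n ≈ 299.60
Round up to the next whole number: n = 300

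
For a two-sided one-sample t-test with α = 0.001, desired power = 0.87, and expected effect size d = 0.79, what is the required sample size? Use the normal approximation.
n = 32

Sample size formula (one-sample t-test, normal approximation):
n = ((z_{α/2} + z_β) / d)²

z_{α/2} = 3.291 (for α = 0.001, two-sided)
z_β = 1.126 (for power = 0.87)
d = 0.79

n = ((3.291 + 1.126) / 0.79)²
n = (5.591)²
n ≈ 31.26
Round up to the next whole number: n = 32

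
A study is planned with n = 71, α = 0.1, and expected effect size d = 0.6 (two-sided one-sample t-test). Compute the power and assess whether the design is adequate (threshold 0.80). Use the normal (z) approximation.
Power ≈ 1.00; the study is adequately powered (power ≥ 0.80)

Power calculation (one-sample t-test, normal approximation):
z_β = d · √n - z_{α/2}
z_β = 0.6 · √71 - 1.645
z_β = 0.6 · 8.426 - 1.645
z_β = 3.411

Power = Φ(z_β) = Φ(3.411) ≈ 1.000

Effect size d = 0.6 is medium by Cohen's convention (0.2/0.5/0.8).

Threshold: power ≥ 0.80 is conventionally adequate.
Power ≈ 1.00 → the study is adequately powered (power ≥ 0.80).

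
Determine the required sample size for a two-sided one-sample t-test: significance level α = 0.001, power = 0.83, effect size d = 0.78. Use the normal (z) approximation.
n = 30

Sample size formula (one-sample t-test, normal approximation):
n = ((z_{α/2} + z_β) / d)²

z_{α/2} = 3.291 (for α = 0.001, two-sided)
z_β = 0.954 (for power = 0.83)
d = 0.78

n = ((3.291 + 0.954) / 0.78)²
n = (5.442)²
n ≈ 29.62
Round up to the next whole number: n = 30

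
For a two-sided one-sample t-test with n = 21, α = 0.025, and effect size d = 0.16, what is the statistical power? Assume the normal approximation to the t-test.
Power ≈ 0.07

Power calculation (one-sample t-test, normal approximation):
z_β = d · √n - z_{α/2}
z_β = 0.16 · √21 - 2.241
z_β = 0.16 · 4.583 - 2.241
z_β = -1.508

Power = Φ(z_β) = Φ(-1.508) ≈ 0.066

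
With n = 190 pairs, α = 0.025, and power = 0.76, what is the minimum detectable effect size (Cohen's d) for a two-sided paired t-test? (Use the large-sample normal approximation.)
d ≈ 0.21

Minimum detectable effect (paired t-test, normal approximation):
d = (z_{α/2} + z_β) / √n
d = (2.241 + 0.706) / √190
d = 2.948 / 13.784
d ≈ 0.21

By Cohen's convention (0.2 small / 0.5 medium / 0.8 large): small effect.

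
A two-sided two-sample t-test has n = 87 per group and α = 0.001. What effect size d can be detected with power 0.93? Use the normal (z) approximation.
d ≈ 0.72

Minimum detectable effect (two-sample t-test, normal approximation):
d = (z_{α/2} + z_β) / √(n/2)
d = (3.291 + 1.476) / √(87/2)
d = 4.766 / 6.595
d ≈ 0.72

By Cohen's convention (0.2 small / 0.5 medium / 0.8 large): medium effect.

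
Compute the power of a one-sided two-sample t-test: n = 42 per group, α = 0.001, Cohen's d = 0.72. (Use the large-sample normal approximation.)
Power ≈ 0.58

Power calculation (two-sample t-test, normal approximation):
z_β = d · √(n/2) - z_α
z_β = 0.72 · √(42/2) - 3.090
z_β = 0.72 · 4.583 - 3.090
z_β = 0.209

Power = Φ(z_β) = Φ(0.209) ≈ 0.583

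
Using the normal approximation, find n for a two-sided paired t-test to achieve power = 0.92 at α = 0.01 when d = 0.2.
n = 397 pairs

Sample size formula (paired t-test, normal approximation):
n = ((z_{α/2} + z_β) / d)²

z_{α/2} = 2.576 (for α = 0.01, two-sided)
z_β = 1.405 (for power = 0.92)
d = 0.2

n = ((2.576 + 1.405) / 0.2)²
n = (19.905)²
n ≈ 396.21
Round up to the next whole number: n = 397 pairs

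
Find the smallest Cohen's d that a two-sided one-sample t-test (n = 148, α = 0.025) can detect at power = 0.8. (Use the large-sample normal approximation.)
d ≈ 0.25

Minimum detectable effect (one-sample t-test, normal approximation):
d = (z_{α/2} + z_β) / √n
d = (2.241 + 0.842) / √148
d = 3.083 / 12.166
d ≈ 0.25

By Cohen's convention (0.2 small / 0.5 medium / 0.8 large): small effect.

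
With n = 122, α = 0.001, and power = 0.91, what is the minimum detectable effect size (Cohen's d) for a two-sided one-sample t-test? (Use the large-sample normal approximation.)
d ≈ 0.42

Minimum detectable effect (one-sample t-test, normal approximation):
d = (z_{α/2} + z_β) / √n
d = (3.291 + 1.341) / √122
d = 4.631 / 11.045
d ≈ 0.42

By Cohen's convention (0.2 small / 0.5 medium / 0.8 large): small effect.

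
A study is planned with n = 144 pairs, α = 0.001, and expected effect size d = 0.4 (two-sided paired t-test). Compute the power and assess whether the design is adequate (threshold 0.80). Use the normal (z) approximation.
Power ≈ 0.93; the study is adequately powered (power ≥ 0.80)

Power calculation (paired t-test, normal approximation):
z_β = d · √n - z_{α/2}
z_β = 0.4 · √144 - 3.291
z_β = 0.4 · 12.000 - 3.291
z_β = 1.509

Power = Φ(z_β) = Φ(1.509) ≈ 0.934

Effect size d = 0.4 is small by Cohen's convention (0.2/0.5/0.8).

Threshold: power ≥ 0.80 is conventionally adequate.
Power ≈ 0.93 → the study is adequately powered (power ≥ 0.80).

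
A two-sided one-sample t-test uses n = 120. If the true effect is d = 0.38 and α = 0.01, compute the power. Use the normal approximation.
Power ≈ 0.94

Power calculation (one-sample t-test, normal approximation):
z_β = d · √n - z_{α/2}
z_β = 0.38 · √120 - 2.576
z_β = 0.38 · 10.954 - 2.576
z_β = 1.587

Power = Φ(z_β) = Φ(1.587) ≈ 0.944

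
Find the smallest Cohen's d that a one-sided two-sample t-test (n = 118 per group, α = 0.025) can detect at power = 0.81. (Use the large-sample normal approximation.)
d ≈ 0.37

Minimum detectable effect (two-sample t-test, normal approximation):
d = (z_α + z_β) / √(n/2)
d = (1.960 + 0.878) / √(118/2)
d = 2.838 / 7.681
d ≈ 0.37

By Cohen's convention (0.2 small / 0.5 medium / 0.8 large): small effect.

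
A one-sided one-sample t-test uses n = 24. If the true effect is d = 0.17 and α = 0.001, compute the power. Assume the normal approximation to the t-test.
Power ≈ 0.01

Power calculation (one-sample t-test, normal approximation):
z_β = d · √n - z_α
z_β = 0.17 · √24 - 3.090
z_β = 0.17 · 4.899 - 3.090
z_β = -2.257

Power = Φ(z_β) = Φ(-2.257) ≈ 0.012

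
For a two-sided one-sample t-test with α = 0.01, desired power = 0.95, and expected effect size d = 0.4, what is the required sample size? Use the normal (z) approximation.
n = 112

Sample size formula (one-sample t-test, normal approximation):
n = ((z_{α/2} + z_β) / d)²

z_{α/2} = 2.576 (for α = 0.01, two-sided)
z_β = 1.645 (for power = 0.95)
d = 0.4

n = ((2.576 + 1.645) / 0.4)²
n = (10.553)²
n ≈ 111.37
Round up to the next whole number: n = 112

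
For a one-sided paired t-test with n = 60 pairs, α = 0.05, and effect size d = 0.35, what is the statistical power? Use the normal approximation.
Power ≈ 0.86

Power calculation (paired t-test, normal approximation):
z_β = d · √n - z_α
z_β = 0.35 · √60 - 1.645
z_β = 0.35 · 7.746 - 1.645
z_β = 1.066

Power = Φ(z_β) = Φ(1.066) ≈ 0.857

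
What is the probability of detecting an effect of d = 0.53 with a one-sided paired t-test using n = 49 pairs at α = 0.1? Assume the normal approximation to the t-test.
Power ≈ 0.99

Power calculation (paired t-test, normal approximation):
z_β = d · √n - z_α
z_β = 0.53 · √49 - 1.282
z_β = 0.53 · 7.000 - 1.282
z_β = 2.428

Power = Φ(z_β) = Φ(2.428) ≈ 0.992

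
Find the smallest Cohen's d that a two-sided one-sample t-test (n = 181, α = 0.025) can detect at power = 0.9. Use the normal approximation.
d ≈ 0.26

Minimum detectable effect (one-sample t-test, normal approximation):
d = (z_{α/2} + z_β) / √n
d = (2.241 + 1.282) / √181
d = 3.523 / 13.454
d ≈ 0.26

By Cohen's convention (0.2 small / 0.5 medium / 0.8 large): small effect.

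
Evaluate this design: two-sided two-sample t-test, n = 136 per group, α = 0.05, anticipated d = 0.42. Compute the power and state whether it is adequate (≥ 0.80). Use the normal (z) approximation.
Power ≈ 0.93; the study is adequately powered (power ≥ 0.80)

Power calculation (two-sample t-test, normal approximation):
z_β = d · √(n/2) - z_{α/2}
z_β = 0.42 · √(136/2) - 1.960
z_β = 0.42 · 8.246 - 1.960
z_β = 1.503

Power = Φ(z_β) = Φ(1.503) ≈ 0.934

Effect size d = 0.42 is small by Cohen's convention (0.2/0.5/0.8).

Threshold: power ≥ 0.80 is conventionally adequate.
Power ≈ 0.93 → the study is adequately powered (power ≥ 0.80).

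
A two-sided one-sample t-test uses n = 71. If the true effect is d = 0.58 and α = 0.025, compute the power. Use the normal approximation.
Power ≈ 1.00

Power calculation (one-sample t-test, normal approximation):
z_β = d · √n - z_{α/2}
z_β = 0.58 · √71 - 2.241
z_β = 0.58 · 8.426 - 2.241
z_β = 2.646

Power = Φ(z_β) = Φ(2.646) ≈ 0.996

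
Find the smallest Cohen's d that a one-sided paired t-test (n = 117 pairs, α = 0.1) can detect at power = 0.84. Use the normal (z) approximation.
d ≈ 0.21

Minimum detectable effect (paired t-test, normal approximation):
d = (z_α + z_β) / √n
d = (1.282 + 0.994) / √117
d = 2.276 / 10.817
d ≈ 0.21

By Cohen's convention (0.2 small / 0.5 medium / 0.8 large): small effect.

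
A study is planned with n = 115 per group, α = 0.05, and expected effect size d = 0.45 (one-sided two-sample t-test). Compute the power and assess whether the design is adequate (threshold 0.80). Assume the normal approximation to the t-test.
Power ≈ 0.96; the study is adequately powered (power ≥ 0.80)

Power calculation (two-sample t-test, normal approximation):
z_β = d · √(n/2) - z_α
z_β = 0.45 · √(115/2) - 1.645
z_β = 0.45 · 7.583 - 1.645
z_β = 1.767

Power = Φ(z_β) = Φ(1.767) ≈ 0.961

Effect size d = 0.45 is small by Cohen's convention (0.2/0.5/0.8).

Threshold: power ≥ 0.80 is conventionally adequate.
Power ≈ 0.96 → the study is adequately powered (power ≥ 0.80).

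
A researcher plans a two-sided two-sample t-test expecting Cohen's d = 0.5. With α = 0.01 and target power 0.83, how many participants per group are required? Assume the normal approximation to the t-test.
n = 100 per group

Sample size formula (two-sample t-test, normal approximation):
n = 2 · ((z_{α/2} + z_β) / d)²

z_{α/2} = 2.576 (for α = 0.01, two-sided)
z_β = 0.954 (for power = 0.83)
d = 0.5

n = 2 · ((2.576 + 0.954) / 0.5)²
n = 2 · (7.060)²
n ≈ 99.69
Round up to the next whole number: n = 100 per group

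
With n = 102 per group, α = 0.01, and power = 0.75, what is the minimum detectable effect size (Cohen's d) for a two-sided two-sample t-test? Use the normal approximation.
d ≈ 0.46

Minimum detectable effect (two-sample t-test, normal approximation):
d = (z_{α/2} + z_β) / √(n/2)
d = (2.576 + 0.674) / √(102/2)
d = 3.250 / 7.141
d ≈ 0.46

By Cohen's convention (0.2 small / 0.5 medium / 0.8 large): small effect.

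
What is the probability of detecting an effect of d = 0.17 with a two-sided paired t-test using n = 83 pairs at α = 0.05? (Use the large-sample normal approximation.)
Power ≈ 0.34

Power calculation (paired t-test, normal approximation):
z_β = d · √n - z_{α/2}
z_β = 0.17 · √83 - 1.960
z_β = 0.17 · 9.110 - 1.960
z_β = -0.411

Power = Φ(z_β) = Φ(-0.411) ≈ 0.340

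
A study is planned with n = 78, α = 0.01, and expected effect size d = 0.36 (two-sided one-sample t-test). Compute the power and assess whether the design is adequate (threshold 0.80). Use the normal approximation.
Power ≈ 0.73; the study is underpowered (power < 0.80)

Power calculation (one-sample t-test, normal approximation):
z_β = d · √n - z_{α/2}
z_β = 0.36 · √78 - 2.576
z_β = 0.36 · 8.832 - 2.576
z_β = 0.604

Power = Φ(z_β) = Φ(0.604) ≈ 0.727

Effect size d = 0.36 is small by Cohen's convention (0.2/0.5/0.8).

Threshold: power ≥ 0.80 is conventionally adequate.
Power ≈ 0.73 → the study is underpowered (power < 0.80).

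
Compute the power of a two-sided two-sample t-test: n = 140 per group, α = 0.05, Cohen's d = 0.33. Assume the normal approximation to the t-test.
Power ≈ 0.79

Power calculation (two-sample t-test, normal approximation):
z_β = d · √(n/2) - z_{α/2}
z_β = 0.33 · √(140/2) - 1.960
z_β = 0.33 · 8.367 - 1.960
z_β = 0.801

Power = Φ(z_β) = Φ(0.801) ≈ 0.788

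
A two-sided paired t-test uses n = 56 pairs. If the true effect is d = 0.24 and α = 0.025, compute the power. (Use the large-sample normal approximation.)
Power ≈ 0.33

Power calculation (paired t-test, normal approximation):
z_β = d · √n - z_{α/2}
z_β = 0.24 · √56 - 2.241
z_β = 0.24 · 7.483 - 2.241
z_β = -0.445

Power = Φ(z_β) = Φ(-0.445) ≈ 0.328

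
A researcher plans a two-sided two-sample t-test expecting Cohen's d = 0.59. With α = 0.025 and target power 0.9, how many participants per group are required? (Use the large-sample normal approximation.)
n = 72 per group

Sample size formula (two-sample t-test, normal approximation):
n = 2 · ((z_{α/2} + z_β) / d)²

z_{α/2} = 2.241 (for α = 0.025, two-sided)
z_β = 1.282 (for power = 0.9)
d = 0.59

n = 2 · ((2.241 + 1.282) / 0.59)²
n = 2 · (5.971)²
n ≈ 71.31
Round up to the next whole number: n = 72 per group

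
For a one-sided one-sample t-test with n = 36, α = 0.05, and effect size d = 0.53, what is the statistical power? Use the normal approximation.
Power ≈ 0.94

Power calculation (one-sample t-test, normal approximation):
z_β = d · √n - z_α
z_β = 0.53 · √36 - 1.645
z_β = 0.53 · 6.000 - 1.645
z_β = 1.535

Power = Φ(z_β) = Φ(1.535) ≈ 0.938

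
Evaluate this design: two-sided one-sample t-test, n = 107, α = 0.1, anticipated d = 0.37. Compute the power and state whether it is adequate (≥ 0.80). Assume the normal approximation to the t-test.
Power ≈ 0.99; the study is adequately powered (power ≥ 0.80)

Power calculation (one-sample t-test, normal approximation):
z_β = d · √n - z_{α/2}
z_β = 0.37 · √107 - 1.645
z_β = 0.37 · 10.344 - 1.645
z_β = 2.182

Power = Φ(z_β) = Φ(2.182) ≈ 0.985

Effect size d = 0.37 is small by Cohen's convention (0.2/0.5/0.8).

Threshold: power ≥ 0.80 is conventionally adequate.
Power ≈ 0.99 → the study is adequately powered (power ≥ 0.80).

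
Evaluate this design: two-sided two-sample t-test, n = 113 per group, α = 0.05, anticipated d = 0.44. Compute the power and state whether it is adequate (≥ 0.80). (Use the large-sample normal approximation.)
Power ≈ 0.91; the study is adequately powered (power ≥ 0.80)

Power calculation (two-sample t-test, normal approximation):
z_β = d · √(n/2) - z_{α/2}
z_β = 0.44 · √(113/2) - 1.960
z_β = 0.44 · 7.517 - 1.960
z_β = 1.347

Power = Φ(z_β) = Φ(1.347) ≈ 0.911

Effect size d = 0.44 is small by Cohen's convention (0.2/0.5/0.8).

Threshold: power ≥ 0.80 is conventionally adequate.
Power ≈ 0.91 → the study is adequately powered (power ≥ 0.80).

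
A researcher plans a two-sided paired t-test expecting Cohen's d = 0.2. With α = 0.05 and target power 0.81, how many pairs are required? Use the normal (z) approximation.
n = 202 pairs

Sample size formula (paired t-test, normal approximation):
n = ((z_{α/2} + z_β) / d)²

z_{α/2} = 1.960 (for α = 0.05, two-sided)
z_β = 0.878 (for power = 0.81)
d = 0.2

n = ((1.960 + 0.878) / 0.2)²
n = (14.190)²
n ≈ 201.36
Round up to the next whole number: n = 202 pairs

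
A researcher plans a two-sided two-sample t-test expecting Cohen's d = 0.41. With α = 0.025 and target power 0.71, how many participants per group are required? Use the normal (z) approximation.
n = 93 per group

Sample size formula (two-sample t-test, normal approximation):
n = 2 · ((z_{α/2} + z_β) / d)²

z_{α/2} = 2.241 (for α = 0.025, two-sided)
z_β = 0.553 (for power = 0.71)
d = 0.41

n = 2 · ((2.241 + 0.553) / 0.41)²
n = 2 · (6.815)²
n ≈ 92.89
Round up to the next whole number: n = 93 per group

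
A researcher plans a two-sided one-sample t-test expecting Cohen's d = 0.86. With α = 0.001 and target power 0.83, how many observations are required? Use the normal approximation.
n = 25

Sample size formula (one-sample t-test, normal approximation):
n = ((z_{α/2} + z_β) / d)²

z_{α/2} = 3.291 (for α = 0.001, two-sided)
z_β = 0.954 (for power = 0.83)
d = 0.86

n = ((3.291 + 0.954) / 0.86)²
n = (4.936)²
n ≈ 24.36
Round up to the next whole number: n = 25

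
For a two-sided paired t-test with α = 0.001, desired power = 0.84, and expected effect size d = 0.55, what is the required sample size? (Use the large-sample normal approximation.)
n = 61 pairs

Sample size formula (paired t-test, normal approximation):
n = ((z_{α/2} + z_β) / d)²

z_{α/2} = 3.291 (for α = 0.001, two-sided)
z_β = 0.994 (for power = 0.84)
d = 0.55

n = ((3.291 + 0.994) / 0.55)²
n = (7.791)²
n ≈ 60.70
Round up to the next whole number: n = 61 pairs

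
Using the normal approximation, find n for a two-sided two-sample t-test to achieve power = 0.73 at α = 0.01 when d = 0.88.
n = 27 per group

Sample size formula (two-sample t-test, normal approximation):
n = 2 · ((z_{α/2} + z_β) / d)²

z_{α/2} = 2.576 (for α = 0.01, two-sided)
z_β = 0.613 (for power = 0.73)
d = 0.88

n = 2 · ((2.576 + 0.613) / 0.88)²
n = 2 · (3.624)²
n ≈ 26.27
Round up to the next whole number: n = 27 per group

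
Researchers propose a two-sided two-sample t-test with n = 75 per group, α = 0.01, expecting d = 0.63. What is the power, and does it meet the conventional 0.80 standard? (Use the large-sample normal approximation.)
Power ≈ 0.90; the study is adequately powered (power ≥ 0.80)

Power calculation (two-sample t-test, normal approximation):
z_β = d · √(n/2) - z_{α/2}
z_β = 0.63 · √(75/2) - 2.576
z_β = 0.63 · 6.124 - 2.576
z_β = 1.282

Power = Φ(z_β) = Φ(1.282) ≈ 0.900

Effect size d = 0.63 is medium by Cohen's convention (0.2/0.5/0.8).

Threshold: power ≥ 0.80 is conventionally adequate.
Power ≈ 0.90 → the study is adequately powered (power ≥ 0.80).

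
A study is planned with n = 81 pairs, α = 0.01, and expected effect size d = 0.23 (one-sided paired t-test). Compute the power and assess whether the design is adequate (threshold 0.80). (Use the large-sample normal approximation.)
Power ≈ 0.40; the study is underpowered (power < 0.80)

Power calculation (paired t-test, normal approximation):
z_β = d · √n - z_α
z_β = 0.23 · √81 - 2.326
z_β = 0.23 · 9.000 - 2.326
z_β = -0.256

Power = Φ(z_β) = Φ(-0.256) ≈ 0.399

Effect size d = 0.23 is small by Cohen's convention (0.2/0.5/0.8).

Threshold: power ≥ 0.80 is conventionally adequate.
Power ≈ 0.40 → the study is underpowered (power < 0.80).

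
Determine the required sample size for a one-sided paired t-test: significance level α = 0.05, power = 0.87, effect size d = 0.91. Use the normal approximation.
n = 10 pairs

Sample size formula (paired t-test, normal approximation):
n = ((z_α + z_β) / d)²

z_α = 1.645 (for α = 0.05, one-sided)
z_β = 1.126 (for power = 0.87)
d = 0.91

n = ((1.645 + 1.126) / 0.91)²
n = (3.045)²
n ≈ 9.27
Round up to the next whole number: n = 10 pairs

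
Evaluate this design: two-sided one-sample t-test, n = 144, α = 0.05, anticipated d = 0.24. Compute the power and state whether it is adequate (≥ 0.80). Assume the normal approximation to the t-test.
Power ≈ 0.82; the study is adequately powered (power ≥ 0.80)

Power calculation (one-sample t-test, normal approximation):
z_β = d · √n - z_{α/2}
z_β = 0.24 · √144 - 1.960
z_β = 0.24 · 12.000 - 1.960
z_β = 0.920

Power = Φ(z_β) = Φ(0.920) ≈ 0.821

Effect size d = 0.24 is small by Cohen's convention (0.2/0.5/0.8).

Threshold: power ≥ 0.80 is conventionally adequate.
Power ≈ 0.82 → the study is adequately powered (power ≥ 0.80).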